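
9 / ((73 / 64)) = 576 / 73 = 7.89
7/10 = 0.70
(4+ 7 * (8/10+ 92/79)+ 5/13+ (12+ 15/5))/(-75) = -170156/385125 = -0.44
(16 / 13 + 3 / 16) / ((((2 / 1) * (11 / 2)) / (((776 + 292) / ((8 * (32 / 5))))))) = 393825 / 146432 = 2.69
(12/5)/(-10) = -6/25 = -0.24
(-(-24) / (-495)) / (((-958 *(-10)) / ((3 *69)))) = -138 / 131725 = -0.00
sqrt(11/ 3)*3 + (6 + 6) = sqrt(33) + 12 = 17.74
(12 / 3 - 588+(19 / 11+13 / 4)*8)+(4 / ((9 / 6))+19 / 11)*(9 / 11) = -65411 / 121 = -540.59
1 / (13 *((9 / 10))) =10 / 117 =0.09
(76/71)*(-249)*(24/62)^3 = -32700672/2115161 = -15.46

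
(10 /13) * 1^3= 10 /13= 0.77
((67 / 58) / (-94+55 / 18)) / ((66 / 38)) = -3819 / 522203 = -0.01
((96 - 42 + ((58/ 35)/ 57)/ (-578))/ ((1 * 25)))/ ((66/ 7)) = 31133941/ 135902250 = 0.23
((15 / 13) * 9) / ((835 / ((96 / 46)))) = 1296 / 49933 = 0.03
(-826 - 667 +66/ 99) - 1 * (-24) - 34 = -4507/ 3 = -1502.33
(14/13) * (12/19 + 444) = 118272/247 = 478.83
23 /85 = 0.27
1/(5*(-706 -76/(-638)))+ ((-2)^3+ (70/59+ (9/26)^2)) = -75148071059/11226149480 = -6.69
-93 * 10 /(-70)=93 /7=13.29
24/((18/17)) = 68/3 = 22.67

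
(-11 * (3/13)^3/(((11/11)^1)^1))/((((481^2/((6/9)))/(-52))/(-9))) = -7128/39100009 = -0.00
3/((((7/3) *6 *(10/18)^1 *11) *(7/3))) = 81/5390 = 0.02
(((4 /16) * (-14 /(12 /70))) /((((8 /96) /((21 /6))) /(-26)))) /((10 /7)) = 31213 /2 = 15606.50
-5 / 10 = -1 / 2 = -0.50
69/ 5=13.80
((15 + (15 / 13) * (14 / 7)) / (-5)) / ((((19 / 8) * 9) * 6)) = -20 / 741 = -0.03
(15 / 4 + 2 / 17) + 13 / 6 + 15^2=47131 / 204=231.03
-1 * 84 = -84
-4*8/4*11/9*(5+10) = -440/3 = -146.67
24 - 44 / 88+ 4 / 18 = 427 / 18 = 23.72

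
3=3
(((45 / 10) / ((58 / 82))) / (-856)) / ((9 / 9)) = -369 / 49648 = -0.01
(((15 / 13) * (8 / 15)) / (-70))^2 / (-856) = -0.00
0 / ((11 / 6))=0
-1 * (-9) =9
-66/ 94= -33/ 47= -0.70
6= 6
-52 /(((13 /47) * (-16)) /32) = 376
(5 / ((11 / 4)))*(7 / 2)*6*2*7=5880 / 11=534.55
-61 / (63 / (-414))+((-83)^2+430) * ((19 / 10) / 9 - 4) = -17217913 / 630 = -27330.02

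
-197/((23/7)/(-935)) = 1289365/23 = 56059.35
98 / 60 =49 / 30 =1.63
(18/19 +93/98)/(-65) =-3531/121030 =-0.03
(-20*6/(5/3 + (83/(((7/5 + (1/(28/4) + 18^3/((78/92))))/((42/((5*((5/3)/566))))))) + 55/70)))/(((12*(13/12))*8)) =-182614950/5834476687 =-0.03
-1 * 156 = -156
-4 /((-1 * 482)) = 2 /241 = 0.01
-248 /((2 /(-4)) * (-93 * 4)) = -4 /3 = -1.33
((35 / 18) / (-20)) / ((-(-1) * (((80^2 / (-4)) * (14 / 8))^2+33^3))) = -7 / 567067464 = -0.00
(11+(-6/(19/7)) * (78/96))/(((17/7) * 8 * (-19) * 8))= -9793/3142144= -0.00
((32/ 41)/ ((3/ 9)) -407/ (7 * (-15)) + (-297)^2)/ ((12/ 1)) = 94941628/ 12915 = 7351.27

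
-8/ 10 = -4/ 5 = -0.80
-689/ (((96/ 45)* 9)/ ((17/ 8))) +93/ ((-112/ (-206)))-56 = 208573/ 5376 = 38.80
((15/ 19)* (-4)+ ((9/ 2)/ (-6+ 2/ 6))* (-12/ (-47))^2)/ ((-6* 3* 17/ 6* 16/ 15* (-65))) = -572529/ 630740188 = -0.00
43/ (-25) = -43/ 25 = -1.72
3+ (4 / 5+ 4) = 7.80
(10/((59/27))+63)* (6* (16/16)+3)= 35883/59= 608.19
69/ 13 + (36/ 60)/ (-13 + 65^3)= 7287783/ 1373060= 5.31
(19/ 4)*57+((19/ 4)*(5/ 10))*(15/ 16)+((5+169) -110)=43133/ 128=336.98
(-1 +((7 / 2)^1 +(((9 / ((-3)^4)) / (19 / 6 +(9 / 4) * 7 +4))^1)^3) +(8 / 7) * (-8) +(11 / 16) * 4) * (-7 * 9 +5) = 1774950838657 / 7861218750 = 225.79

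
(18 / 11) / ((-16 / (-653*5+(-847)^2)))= -803412 / 11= -73037.45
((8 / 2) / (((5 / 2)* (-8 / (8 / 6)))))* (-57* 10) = 152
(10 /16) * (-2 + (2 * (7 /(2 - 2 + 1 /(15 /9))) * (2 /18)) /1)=10 /27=0.37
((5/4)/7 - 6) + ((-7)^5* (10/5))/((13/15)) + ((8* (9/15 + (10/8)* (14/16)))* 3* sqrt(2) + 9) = -14116723/364 + 813* sqrt(2)/20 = -38724.72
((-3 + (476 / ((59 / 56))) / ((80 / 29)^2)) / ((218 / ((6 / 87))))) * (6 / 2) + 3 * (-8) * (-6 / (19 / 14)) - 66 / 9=210111615163 / 2126088600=98.83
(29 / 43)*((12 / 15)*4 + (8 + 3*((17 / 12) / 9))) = 60929 / 7740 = 7.87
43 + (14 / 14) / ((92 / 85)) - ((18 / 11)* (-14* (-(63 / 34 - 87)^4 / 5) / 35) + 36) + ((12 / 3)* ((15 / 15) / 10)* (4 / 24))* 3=-726999495199532 / 105654065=-6880942.02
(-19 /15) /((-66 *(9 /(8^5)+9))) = 311296 /145985895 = 0.00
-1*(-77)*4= 308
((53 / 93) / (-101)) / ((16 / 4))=-53 / 37572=-0.00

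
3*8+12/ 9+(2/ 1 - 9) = 55/ 3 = 18.33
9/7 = 1.29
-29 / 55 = -0.53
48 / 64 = 3 / 4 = 0.75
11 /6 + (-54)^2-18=17399 /6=2899.83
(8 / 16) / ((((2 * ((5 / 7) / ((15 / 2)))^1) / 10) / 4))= 105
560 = 560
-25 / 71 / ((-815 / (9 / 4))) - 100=-4629155 / 46292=-100.00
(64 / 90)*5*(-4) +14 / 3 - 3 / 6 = -181 / 18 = -10.06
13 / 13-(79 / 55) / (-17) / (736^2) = 506485839 / 506485760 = 1.00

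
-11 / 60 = -0.18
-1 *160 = -160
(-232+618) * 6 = 2316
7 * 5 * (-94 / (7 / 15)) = -7050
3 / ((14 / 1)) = 0.21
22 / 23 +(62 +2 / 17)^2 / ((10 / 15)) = 38478550 / 6647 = 5788.86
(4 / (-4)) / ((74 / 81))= -81 / 74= -1.09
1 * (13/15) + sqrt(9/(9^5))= 356/405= 0.88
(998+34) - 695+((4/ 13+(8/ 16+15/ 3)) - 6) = 336.81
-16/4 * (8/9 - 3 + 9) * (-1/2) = 124/9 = 13.78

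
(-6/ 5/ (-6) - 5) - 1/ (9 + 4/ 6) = -711/ 145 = -4.90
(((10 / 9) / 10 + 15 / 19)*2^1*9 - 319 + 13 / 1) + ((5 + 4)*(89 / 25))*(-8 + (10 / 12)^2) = -995333 / 1900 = -523.86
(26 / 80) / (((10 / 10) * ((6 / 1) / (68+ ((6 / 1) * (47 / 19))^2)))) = 15.62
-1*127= -127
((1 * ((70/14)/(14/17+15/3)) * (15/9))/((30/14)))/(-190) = -119/33858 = -0.00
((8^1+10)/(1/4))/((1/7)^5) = 1210104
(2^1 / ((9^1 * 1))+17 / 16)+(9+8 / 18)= 10.73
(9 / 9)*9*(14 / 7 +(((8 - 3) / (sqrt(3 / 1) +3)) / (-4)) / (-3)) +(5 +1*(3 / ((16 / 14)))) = 55 / 2 - 5*sqrt(3) / 8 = 26.42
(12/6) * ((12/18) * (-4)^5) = -4096/3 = -1365.33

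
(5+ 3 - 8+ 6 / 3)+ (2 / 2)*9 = 11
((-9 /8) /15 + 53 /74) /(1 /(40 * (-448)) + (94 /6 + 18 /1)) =0.02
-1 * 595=-595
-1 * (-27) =27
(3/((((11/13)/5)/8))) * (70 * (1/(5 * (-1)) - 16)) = -1769040/11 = -160821.82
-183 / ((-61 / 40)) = 120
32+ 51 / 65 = 2131 / 65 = 32.78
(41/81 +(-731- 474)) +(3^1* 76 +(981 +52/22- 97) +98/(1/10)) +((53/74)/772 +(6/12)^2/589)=26678975698217/29980717272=889.87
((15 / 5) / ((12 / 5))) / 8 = 5 / 32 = 0.16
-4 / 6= -2 / 3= -0.67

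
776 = 776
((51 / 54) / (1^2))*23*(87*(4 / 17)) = 1334 / 3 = 444.67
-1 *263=-263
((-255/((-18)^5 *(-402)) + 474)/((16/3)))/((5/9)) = 120017801003/750228480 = 159.97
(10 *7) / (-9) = -70 / 9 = -7.78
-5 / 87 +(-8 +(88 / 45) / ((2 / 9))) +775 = 337448 / 435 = 775.74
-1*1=-1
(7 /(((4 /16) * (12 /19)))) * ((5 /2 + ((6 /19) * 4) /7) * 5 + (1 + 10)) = 6491 /6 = 1081.83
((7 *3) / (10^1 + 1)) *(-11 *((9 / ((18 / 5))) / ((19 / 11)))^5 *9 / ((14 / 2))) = -171.50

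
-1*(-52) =52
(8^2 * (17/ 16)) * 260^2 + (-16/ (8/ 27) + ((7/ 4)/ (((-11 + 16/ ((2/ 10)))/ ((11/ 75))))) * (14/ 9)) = 428186890439/ 93150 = 4596746.01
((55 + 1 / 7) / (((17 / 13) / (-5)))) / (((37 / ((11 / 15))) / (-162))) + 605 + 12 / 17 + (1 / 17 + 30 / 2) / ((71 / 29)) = 402903481 / 312613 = 1288.83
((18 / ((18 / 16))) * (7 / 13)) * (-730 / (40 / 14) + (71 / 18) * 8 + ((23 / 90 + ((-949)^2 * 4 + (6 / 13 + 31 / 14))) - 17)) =236013915464 / 7605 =31034045.43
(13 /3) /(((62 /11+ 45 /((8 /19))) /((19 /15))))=21736 /445545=0.05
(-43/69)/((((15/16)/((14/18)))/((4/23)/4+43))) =-105952/4761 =-22.25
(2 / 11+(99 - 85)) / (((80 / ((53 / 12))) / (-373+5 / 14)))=-3594513 / 12320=-291.76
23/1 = 23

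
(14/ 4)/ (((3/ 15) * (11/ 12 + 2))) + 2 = 8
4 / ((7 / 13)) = 52 / 7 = 7.43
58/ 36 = 29/ 18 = 1.61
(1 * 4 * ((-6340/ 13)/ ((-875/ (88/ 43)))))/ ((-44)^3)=-634/ 11836825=-0.00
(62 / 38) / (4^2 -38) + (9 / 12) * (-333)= -208853 / 836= -249.82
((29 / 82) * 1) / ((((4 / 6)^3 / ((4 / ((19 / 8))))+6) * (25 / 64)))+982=23154106 / 23575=982.15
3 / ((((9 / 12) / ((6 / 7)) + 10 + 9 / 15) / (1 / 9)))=40 / 1377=0.03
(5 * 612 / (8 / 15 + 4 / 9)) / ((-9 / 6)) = -22950 / 11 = -2086.36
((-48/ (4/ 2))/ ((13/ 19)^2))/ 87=-2888/ 4901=-0.59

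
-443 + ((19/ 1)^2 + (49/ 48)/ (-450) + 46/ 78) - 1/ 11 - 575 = -2027807807/ 3088800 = -656.50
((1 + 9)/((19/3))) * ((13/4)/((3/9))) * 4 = 1170/19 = 61.58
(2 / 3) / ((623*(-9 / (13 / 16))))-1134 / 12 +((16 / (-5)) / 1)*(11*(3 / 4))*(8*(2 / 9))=-95162069 / 672840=-141.43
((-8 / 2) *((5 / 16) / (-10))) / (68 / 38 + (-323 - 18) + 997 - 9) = 19 / 98616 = 0.00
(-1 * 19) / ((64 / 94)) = -893 / 32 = -27.91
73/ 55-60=-3227/ 55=-58.67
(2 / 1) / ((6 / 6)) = 2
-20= -20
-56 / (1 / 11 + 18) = -616 / 199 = -3.10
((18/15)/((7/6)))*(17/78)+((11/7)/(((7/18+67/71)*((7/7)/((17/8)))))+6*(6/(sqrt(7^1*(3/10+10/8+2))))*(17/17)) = 650913/238420+72*sqrt(2485)/497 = 9.95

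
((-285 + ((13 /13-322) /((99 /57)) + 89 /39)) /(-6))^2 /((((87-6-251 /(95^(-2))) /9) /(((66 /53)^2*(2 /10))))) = -0.01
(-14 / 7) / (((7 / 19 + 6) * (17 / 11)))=-38 / 187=-0.20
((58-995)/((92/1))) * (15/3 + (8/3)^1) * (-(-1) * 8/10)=-937/15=-62.47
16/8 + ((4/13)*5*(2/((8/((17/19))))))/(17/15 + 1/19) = 10063/4394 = 2.29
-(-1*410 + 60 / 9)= 1210 / 3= 403.33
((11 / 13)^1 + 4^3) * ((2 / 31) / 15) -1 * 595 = -1198363 / 2015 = -594.72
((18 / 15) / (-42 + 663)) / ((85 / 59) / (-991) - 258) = -0.00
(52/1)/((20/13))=169/5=33.80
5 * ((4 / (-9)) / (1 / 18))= -40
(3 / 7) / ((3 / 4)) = 4 / 7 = 0.57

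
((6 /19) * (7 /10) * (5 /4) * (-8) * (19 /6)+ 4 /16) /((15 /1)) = -0.45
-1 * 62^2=-3844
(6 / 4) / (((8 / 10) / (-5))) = -75 / 8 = -9.38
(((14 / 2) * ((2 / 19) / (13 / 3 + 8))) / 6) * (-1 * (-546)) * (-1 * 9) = -34398 / 703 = -48.93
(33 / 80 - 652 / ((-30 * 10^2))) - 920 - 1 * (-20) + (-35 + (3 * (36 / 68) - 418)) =-137779757 / 102000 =-1350.78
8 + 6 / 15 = 42 / 5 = 8.40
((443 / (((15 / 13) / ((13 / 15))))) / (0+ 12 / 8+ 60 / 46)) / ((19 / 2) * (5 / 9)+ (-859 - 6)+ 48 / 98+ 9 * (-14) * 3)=-337500436 / 3519245775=-0.10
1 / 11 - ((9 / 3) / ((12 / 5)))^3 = -1311 / 704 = -1.86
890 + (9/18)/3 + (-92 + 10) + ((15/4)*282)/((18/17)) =21683/12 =1806.92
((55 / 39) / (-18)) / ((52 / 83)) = -0.13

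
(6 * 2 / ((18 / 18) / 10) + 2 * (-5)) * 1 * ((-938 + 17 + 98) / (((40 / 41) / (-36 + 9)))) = 10021671 / 4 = 2505417.75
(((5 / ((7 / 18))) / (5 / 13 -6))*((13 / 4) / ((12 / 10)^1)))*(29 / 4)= -367575 / 8176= -44.96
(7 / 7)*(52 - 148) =-96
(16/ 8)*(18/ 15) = 12/ 5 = 2.40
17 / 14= 1.21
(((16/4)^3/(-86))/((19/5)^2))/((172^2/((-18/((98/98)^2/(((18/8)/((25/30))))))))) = 2430/28702027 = 0.00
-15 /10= -1.50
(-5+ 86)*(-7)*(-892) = 505764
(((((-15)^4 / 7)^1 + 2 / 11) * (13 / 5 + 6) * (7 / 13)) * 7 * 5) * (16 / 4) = 670494356 / 143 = 4688771.72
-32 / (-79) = 32 / 79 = 0.41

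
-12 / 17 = -0.71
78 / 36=13 / 6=2.17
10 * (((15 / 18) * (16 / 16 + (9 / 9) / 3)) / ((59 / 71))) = 7100 / 531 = 13.37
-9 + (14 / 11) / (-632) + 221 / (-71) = -2989857 / 246796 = -12.11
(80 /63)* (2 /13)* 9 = 160 /91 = 1.76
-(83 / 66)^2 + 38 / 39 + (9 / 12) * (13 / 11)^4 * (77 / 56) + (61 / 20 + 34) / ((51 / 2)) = 1210380659 / 423577440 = 2.86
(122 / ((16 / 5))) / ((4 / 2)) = 305 / 16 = 19.06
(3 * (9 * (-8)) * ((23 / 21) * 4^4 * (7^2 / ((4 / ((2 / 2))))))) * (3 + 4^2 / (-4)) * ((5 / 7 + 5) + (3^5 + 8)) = 190453248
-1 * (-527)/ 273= 527/ 273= 1.93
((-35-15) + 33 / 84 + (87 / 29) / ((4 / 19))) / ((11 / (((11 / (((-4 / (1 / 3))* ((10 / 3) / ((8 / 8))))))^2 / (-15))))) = 363 / 22400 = 0.02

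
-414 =-414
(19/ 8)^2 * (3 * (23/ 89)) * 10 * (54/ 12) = 1120905/ 5696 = 196.79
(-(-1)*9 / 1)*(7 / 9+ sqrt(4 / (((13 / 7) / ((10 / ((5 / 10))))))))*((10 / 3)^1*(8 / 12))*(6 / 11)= 280 / 33+ 480*sqrt(455) / 143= 80.08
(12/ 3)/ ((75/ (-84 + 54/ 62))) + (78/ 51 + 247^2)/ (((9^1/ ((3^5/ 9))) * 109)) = 1674.76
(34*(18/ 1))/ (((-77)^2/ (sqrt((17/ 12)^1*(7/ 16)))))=51*sqrt(357)/ 11858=0.08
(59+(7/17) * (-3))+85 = 2427/17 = 142.76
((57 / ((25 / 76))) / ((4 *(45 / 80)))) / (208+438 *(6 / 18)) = 2888 / 13275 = 0.22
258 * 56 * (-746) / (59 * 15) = -3592736 / 295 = -12178.77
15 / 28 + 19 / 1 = 547 / 28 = 19.54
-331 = -331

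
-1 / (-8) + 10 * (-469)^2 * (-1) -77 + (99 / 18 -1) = -17597459 / 8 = -2199682.38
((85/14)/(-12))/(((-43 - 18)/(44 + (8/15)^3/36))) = 5680669/15564150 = 0.36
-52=-52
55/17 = 3.24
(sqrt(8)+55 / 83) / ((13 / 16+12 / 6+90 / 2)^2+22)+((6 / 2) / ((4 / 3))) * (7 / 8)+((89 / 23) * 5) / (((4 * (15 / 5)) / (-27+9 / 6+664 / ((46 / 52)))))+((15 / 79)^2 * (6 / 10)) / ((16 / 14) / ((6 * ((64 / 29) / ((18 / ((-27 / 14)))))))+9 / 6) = 512 * sqrt(2) / 590857+91013957101427564143 / 77716202181148320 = 1171.11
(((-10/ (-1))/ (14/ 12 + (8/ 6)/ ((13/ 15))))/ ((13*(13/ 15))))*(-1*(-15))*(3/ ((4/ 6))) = 60750/ 2743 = 22.15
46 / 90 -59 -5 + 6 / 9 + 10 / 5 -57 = -5302 / 45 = -117.82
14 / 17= 0.82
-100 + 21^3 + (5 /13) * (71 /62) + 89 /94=173544777 /18941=9162.39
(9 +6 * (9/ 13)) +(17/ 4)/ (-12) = 7987/ 624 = 12.80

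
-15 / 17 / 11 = -15 / 187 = -0.08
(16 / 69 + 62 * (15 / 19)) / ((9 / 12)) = 257896 / 3933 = 65.57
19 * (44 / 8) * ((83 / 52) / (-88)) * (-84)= 33117 / 208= 159.22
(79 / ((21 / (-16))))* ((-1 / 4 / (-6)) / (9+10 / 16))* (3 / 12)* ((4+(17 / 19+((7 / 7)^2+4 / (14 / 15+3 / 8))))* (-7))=8438464 / 2067219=4.08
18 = 18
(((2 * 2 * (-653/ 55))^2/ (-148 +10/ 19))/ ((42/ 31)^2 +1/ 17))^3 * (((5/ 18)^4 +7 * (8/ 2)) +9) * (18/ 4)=-144124701999517194407570940041389619545136/ 1644969818887238317337586500021578125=-87615.41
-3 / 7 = -0.43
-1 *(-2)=2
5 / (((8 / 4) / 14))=35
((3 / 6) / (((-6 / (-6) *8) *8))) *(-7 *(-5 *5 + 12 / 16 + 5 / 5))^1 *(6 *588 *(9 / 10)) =2583819 / 640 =4037.22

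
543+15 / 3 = 548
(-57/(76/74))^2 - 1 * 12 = 12273/4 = 3068.25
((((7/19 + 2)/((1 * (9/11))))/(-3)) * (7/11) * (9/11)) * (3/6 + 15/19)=-5145/7942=-0.65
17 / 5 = 3.40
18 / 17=1.06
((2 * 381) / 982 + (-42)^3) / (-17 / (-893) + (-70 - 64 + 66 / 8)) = 129938026044 / 220513501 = 589.25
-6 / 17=-0.35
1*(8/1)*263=2104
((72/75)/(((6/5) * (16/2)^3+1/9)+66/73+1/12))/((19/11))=63072/69847895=0.00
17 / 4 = 4.25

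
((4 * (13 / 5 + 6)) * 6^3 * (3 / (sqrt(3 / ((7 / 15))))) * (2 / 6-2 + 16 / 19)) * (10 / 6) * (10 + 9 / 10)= -10573872 * sqrt(35) / 475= -131696.57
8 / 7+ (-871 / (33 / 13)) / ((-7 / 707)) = 8005625 / 231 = 34656.39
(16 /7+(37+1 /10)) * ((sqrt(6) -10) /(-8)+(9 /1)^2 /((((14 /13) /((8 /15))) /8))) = 124348971 /9800 -2757 * sqrt(6) /560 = 12676.61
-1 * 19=-19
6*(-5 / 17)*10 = -300 / 17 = -17.65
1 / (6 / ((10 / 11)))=5 / 33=0.15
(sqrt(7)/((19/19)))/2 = sqrt(7)/2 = 1.32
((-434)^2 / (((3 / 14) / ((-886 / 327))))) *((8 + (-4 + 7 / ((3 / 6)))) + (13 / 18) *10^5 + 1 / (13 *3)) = -19747235512540816 / 114777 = -172048716315.47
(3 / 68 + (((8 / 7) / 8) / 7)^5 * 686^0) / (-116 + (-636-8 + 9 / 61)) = -51692974715 / 890324698115132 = -0.00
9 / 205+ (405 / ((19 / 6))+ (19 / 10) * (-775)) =-10474133 / 7790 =-1344.56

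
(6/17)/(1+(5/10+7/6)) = 9/68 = 0.13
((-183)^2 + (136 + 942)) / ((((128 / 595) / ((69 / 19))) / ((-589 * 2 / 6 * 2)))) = -14664531245 / 64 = -229133300.70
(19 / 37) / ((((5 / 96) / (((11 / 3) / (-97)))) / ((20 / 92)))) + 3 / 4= 0.67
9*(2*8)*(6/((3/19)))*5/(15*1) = 1824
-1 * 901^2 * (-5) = 4059005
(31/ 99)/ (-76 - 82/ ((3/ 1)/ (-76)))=31/ 198132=0.00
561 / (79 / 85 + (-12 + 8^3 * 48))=47685 / 2088019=0.02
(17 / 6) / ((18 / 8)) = 34 / 27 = 1.26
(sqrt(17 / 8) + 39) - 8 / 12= sqrt(34) / 4 + 115 / 3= 39.79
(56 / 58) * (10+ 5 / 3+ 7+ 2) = 19.95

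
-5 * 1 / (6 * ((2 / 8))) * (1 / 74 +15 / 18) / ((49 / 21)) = -940 / 777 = -1.21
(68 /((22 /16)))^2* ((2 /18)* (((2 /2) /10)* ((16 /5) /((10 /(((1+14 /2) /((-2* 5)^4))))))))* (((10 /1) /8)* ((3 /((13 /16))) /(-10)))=-1183744 /368671875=-0.00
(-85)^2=7225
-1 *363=-363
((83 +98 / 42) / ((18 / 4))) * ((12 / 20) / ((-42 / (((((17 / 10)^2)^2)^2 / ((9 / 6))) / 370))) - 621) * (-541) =1305212258884775581 / 204873046875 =6370834.42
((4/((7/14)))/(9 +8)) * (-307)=-144.47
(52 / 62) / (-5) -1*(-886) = 137304 / 155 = 885.83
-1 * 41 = -41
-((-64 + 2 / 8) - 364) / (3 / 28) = 11977 / 3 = 3992.33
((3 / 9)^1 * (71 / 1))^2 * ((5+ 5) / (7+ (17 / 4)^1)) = 40328 / 81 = 497.88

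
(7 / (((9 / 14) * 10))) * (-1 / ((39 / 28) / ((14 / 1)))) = -19208 / 1755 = -10.94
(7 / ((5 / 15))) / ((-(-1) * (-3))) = -7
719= 719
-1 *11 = -11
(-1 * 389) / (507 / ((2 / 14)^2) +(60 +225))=-0.02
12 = 12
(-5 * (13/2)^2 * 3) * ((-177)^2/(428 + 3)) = -79419015/1724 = -46066.71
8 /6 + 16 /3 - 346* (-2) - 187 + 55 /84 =14345 /28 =512.32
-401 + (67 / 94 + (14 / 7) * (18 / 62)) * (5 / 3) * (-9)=-1225049 / 2914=-420.40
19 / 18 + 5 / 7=223 / 126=1.77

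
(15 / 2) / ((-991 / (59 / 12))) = -295 / 7928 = -0.04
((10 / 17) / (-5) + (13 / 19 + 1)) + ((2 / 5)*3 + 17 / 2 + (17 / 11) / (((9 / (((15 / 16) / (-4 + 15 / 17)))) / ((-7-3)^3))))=177678617 / 2824635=62.90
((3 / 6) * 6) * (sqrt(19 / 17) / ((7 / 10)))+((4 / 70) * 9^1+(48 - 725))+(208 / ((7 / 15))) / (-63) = -502417 / 735+30 * sqrt(323) / 119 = -679.03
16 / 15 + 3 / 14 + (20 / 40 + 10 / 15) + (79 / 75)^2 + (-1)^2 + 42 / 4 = 1185749 / 78750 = 15.06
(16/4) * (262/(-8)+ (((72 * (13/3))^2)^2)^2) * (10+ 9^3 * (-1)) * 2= -516482522164061684965414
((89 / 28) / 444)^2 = 7921 / 154554624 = 0.00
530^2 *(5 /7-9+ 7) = -2528100 /7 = -361157.14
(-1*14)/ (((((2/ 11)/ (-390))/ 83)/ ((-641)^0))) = 2492490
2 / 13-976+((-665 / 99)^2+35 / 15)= -118289264 / 127413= -928.39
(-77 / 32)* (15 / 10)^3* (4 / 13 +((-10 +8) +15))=-108.07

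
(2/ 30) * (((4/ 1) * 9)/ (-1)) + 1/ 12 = -139/ 60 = -2.32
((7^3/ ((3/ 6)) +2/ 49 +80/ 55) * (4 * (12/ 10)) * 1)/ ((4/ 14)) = 889344/ 77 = 11549.92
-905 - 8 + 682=-231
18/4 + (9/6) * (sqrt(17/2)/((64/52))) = 39 * sqrt(34)/64 + 9/2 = 8.05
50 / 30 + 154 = 155.67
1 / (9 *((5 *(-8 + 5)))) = -1 / 135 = -0.01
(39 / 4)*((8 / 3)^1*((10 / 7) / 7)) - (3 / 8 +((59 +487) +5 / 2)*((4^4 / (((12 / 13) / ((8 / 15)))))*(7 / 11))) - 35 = -10023673669 / 194040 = -51657.77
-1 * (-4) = 4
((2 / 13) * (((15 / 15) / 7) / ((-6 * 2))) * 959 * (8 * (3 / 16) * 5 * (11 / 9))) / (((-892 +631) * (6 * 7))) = 7535 / 5130216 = 0.00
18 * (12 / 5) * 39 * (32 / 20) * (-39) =-2628288 / 25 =-105131.52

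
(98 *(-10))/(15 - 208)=980/193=5.08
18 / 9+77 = 79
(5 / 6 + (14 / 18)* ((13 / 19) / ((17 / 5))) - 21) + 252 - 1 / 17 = 1348447 / 5814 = 231.93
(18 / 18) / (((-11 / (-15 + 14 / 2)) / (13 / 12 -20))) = -13.76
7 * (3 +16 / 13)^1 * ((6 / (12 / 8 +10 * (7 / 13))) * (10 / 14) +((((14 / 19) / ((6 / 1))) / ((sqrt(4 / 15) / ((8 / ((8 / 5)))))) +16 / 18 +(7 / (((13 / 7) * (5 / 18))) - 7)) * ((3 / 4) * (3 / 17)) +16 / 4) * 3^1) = 121275 * sqrt(15) / 33592 +949379607 / 2057068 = 475.50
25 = 25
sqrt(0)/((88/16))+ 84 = 84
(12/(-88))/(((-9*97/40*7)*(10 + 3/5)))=100/1187571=0.00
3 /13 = 0.23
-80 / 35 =-16 / 7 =-2.29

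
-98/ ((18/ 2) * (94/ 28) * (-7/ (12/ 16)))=49/ 141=0.35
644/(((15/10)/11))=4722.67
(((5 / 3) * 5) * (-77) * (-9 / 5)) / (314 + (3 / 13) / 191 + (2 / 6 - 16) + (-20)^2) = 8603595 / 5201894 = 1.65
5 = 5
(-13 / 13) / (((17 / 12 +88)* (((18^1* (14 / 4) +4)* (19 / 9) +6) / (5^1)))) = -540 / 1423871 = -0.00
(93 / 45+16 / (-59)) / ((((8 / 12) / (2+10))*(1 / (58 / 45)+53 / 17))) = 9400524 / 1132505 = 8.30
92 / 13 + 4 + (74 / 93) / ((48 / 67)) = 353635 / 29016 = 12.19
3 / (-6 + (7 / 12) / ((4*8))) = -1152 / 2297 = -0.50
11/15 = 0.73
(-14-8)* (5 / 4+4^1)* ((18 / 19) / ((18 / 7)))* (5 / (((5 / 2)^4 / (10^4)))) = -1034880 / 19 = -54467.37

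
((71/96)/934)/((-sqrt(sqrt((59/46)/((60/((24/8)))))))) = -0.00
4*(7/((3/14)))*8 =3136/3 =1045.33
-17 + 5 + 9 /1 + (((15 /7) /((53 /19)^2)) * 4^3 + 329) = 6756698 /19663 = 343.62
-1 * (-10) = 10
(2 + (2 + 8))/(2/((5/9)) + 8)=30/29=1.03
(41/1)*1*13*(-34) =-18122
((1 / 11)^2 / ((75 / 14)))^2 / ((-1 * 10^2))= -49 / 2058890625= -0.00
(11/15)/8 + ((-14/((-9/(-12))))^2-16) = 119713/360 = 332.54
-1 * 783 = -783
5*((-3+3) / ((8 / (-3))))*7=0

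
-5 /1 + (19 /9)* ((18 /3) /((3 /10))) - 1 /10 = 3341 /90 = 37.12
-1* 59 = -59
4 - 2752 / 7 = -2724 / 7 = -389.14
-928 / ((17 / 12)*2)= -5568 / 17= -327.53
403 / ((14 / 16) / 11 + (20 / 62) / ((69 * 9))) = 682717464 / 135637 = 5033.42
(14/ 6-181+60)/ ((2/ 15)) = -890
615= 615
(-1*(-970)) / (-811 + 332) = -970 / 479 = -2.03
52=52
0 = 0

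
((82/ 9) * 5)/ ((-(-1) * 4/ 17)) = 3485/ 18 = 193.61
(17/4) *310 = 2635/2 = 1317.50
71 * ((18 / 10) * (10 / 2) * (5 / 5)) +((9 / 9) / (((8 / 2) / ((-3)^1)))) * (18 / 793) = 1013427 / 1586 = 638.98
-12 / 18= -2 / 3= -0.67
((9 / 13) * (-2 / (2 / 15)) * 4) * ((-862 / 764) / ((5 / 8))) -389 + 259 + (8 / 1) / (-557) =-76104950 / 1383031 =-55.03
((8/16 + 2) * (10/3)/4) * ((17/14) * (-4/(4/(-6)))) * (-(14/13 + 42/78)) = -1275/52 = -24.52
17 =17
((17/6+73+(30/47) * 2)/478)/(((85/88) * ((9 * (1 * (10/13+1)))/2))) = 2487628/118586781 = 0.02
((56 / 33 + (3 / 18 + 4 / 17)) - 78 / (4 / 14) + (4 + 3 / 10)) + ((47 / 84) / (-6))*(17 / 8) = -1005811769 / 3769920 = -266.80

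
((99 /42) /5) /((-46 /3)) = -99 /3220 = -0.03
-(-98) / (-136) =-0.72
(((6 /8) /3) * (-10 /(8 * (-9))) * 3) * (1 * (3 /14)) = 5 /224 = 0.02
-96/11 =-8.73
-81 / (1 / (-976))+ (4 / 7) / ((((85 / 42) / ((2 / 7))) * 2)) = 47038344 / 595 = 79056.04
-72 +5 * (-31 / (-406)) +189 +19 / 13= 627255 / 5278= 118.84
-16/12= -1.33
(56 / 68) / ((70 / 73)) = 73 / 85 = 0.86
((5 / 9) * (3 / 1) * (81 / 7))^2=18225 / 49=371.94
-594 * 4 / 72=-33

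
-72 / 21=-24 / 7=-3.43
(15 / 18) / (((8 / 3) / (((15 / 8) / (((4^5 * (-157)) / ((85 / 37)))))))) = -6375 / 761397248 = -0.00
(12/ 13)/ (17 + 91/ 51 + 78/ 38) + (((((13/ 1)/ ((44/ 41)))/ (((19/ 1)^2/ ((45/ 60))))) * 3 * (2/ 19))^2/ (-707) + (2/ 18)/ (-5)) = 67169774655282013681/ 3042426244241937833280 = 0.02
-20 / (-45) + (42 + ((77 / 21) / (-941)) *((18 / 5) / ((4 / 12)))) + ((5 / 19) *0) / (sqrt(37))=1795528 / 42345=42.40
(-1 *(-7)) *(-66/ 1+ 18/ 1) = -336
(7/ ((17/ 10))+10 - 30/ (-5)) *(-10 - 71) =-27702/ 17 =-1629.53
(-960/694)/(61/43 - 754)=6880/3743089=0.00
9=9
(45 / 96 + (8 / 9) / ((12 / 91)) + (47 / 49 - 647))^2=731462477986969 / 1792336896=408105.46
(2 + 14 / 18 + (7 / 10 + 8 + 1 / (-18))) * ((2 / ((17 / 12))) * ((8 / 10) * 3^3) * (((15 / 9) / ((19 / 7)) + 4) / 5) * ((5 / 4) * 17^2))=116114.22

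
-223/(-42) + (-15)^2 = 9673/42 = 230.31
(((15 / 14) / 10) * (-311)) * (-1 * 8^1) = 1866 / 7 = 266.57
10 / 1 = 10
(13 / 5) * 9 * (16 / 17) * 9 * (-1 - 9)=-33696 / 17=-1982.12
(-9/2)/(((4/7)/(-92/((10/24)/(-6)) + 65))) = -437787/40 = -10944.68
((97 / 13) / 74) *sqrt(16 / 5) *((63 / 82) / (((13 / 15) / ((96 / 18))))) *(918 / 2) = 44879184 *sqrt(5) / 256373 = 391.43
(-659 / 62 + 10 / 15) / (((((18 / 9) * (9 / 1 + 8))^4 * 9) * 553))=-0.00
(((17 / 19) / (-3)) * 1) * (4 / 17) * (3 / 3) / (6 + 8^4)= -2 / 116907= -0.00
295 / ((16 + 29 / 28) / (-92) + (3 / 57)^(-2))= 759920 / 929459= 0.82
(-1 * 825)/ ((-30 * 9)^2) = -11/ 972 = -0.01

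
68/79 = 0.86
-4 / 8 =-1 / 2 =-0.50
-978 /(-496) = 1.97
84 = 84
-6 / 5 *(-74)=444 / 5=88.80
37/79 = 0.47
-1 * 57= -57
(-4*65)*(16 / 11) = -378.18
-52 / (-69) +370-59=21511 / 69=311.75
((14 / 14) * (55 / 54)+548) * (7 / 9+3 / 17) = 2164231 / 4131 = 523.90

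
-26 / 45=-0.58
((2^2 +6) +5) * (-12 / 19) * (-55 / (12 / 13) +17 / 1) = 7665 / 19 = 403.42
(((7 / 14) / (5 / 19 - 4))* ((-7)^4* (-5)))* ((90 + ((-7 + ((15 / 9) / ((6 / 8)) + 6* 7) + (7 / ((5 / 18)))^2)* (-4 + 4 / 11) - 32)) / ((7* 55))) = -9957.37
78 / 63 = 26 / 21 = 1.24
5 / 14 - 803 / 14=-57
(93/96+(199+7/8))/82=6427/2624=2.45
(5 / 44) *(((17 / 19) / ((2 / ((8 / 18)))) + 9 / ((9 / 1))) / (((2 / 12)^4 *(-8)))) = -9225 / 418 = -22.07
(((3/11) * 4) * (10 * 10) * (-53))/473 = -63600/5203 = -12.22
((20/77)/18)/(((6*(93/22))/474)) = 1580/5859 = 0.27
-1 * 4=-4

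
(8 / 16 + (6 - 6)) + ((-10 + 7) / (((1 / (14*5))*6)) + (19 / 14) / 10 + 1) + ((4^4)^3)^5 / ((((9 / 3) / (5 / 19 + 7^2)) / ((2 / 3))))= 38707119237256750218958861595363633964371 / 2660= 14551548585434868503367990000000000000.00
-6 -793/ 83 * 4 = -3670/ 83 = -44.22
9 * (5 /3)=15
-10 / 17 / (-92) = 5 / 782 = 0.01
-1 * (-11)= 11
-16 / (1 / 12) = -192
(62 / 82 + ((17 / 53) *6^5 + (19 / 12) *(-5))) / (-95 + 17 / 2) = -28.75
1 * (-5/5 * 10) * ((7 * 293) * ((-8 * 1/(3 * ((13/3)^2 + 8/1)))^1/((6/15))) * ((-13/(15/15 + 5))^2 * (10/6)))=39951.48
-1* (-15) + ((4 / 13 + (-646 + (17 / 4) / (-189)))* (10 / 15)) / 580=24381863 / 1710072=14.26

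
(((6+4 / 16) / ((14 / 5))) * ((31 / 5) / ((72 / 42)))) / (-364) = -775 / 34944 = -0.02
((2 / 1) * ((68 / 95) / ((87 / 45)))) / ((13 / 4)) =1632 / 7163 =0.23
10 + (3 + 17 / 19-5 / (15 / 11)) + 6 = 16.23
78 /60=1.30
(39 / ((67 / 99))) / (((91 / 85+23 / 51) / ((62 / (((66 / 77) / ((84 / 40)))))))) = 299107809 / 51992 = 5752.96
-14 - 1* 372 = -386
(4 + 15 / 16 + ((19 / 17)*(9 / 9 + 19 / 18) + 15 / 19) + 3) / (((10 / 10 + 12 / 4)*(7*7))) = 512765 / 9116352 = 0.06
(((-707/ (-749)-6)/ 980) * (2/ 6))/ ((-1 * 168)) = 541/ 52849440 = 0.00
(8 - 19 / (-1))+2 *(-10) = 7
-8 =-8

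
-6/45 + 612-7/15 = 3057/5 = 611.40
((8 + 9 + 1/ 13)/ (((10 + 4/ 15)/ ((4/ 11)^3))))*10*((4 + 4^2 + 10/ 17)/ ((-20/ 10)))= -26640000/ 3235661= -8.23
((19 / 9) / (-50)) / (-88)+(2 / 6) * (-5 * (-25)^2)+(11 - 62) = -1092.67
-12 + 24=12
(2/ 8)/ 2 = 1/ 8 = 0.12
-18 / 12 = -3 / 2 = -1.50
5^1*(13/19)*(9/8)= 585/152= 3.85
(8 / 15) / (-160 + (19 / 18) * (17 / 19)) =-48 / 14315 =-0.00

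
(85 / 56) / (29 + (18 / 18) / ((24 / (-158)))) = 255 / 3766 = 0.07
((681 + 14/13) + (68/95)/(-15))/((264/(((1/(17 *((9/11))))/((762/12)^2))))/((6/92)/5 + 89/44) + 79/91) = 0.00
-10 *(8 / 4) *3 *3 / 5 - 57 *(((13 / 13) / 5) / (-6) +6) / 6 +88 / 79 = -434039 / 4740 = -91.57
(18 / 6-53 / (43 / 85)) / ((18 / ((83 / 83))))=-2188 / 387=-5.65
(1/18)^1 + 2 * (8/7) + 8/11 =4253/1386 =3.07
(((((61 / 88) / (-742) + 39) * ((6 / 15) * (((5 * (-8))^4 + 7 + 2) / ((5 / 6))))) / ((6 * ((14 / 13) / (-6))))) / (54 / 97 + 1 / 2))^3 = -14998776854940319986184690773883714173417037510101 / 200842439365085777875000000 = -74679320278897640010172.77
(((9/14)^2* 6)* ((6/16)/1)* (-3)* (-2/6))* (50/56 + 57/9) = 147501/21952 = 6.72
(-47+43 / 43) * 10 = -460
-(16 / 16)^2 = -1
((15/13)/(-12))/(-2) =5/104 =0.05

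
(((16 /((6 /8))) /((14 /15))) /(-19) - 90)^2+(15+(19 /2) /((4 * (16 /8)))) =2358771851 /283024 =8334.18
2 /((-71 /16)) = -32 /71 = -0.45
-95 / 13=-7.31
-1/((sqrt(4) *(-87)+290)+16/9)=-9/1060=-0.01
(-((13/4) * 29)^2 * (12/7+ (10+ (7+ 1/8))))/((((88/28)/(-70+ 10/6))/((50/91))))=59113364375/29568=1999234.46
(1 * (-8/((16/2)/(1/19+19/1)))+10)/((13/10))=-1720/247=-6.96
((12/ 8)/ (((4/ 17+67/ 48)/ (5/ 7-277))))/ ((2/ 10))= -11836080/ 9317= -1270.37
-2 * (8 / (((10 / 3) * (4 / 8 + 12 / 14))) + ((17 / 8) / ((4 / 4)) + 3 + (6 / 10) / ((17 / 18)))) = -97271 / 6460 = -15.06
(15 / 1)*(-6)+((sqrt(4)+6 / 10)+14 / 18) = -3898 / 45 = -86.62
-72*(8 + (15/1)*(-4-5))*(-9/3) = -27432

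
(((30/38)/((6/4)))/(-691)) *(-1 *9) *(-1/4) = -45/26258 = -0.00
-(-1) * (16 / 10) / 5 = 0.32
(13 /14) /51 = 13 /714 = 0.02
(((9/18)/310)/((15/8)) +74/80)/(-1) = -17221/18600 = -0.93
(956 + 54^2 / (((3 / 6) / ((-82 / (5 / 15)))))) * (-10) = 14337160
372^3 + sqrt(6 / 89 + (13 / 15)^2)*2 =2*sqrt(1458799) / 1335 + 51478848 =51478849.81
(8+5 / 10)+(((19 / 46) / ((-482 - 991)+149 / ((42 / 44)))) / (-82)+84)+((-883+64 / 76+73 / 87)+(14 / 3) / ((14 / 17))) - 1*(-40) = -128143309281583 / 172432132980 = -743.15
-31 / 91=-0.34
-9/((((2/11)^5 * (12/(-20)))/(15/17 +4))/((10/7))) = 1002542475/1904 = 526545.42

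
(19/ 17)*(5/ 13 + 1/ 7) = 912/ 1547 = 0.59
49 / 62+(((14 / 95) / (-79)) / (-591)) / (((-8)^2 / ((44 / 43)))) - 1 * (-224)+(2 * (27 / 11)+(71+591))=463948184964397 / 520296613320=891.70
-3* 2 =-6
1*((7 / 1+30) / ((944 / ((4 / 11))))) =37 / 2596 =0.01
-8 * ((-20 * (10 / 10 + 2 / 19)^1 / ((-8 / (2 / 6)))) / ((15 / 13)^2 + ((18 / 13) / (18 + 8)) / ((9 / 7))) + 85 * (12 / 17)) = -534875 / 1102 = -485.37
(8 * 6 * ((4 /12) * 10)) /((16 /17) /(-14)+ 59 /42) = 22848 /191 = 119.62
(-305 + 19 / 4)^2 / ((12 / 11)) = 15866411 / 192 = 82637.56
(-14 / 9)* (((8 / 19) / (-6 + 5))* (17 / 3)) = 3.71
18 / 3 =6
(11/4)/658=11/2632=0.00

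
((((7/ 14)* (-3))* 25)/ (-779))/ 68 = 75/ 105944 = 0.00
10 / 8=5 / 4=1.25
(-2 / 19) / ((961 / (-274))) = 548 / 18259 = 0.03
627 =627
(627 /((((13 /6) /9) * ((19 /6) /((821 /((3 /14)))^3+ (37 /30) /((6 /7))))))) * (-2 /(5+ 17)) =-273329233528113 /65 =-4205065131201.74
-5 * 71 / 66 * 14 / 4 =-2485 / 132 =-18.83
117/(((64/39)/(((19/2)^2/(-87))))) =-549081/7424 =-73.96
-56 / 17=-3.29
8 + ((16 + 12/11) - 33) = -87/11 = -7.91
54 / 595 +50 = 29804 / 595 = 50.09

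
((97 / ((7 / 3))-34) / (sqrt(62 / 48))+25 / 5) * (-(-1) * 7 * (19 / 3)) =665 / 3+2014 * sqrt(186) / 93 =517.01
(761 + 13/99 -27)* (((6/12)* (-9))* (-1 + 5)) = -145358/11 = -13214.36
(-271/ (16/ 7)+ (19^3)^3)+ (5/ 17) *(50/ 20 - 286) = 87771053740959/ 272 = 322687697577.06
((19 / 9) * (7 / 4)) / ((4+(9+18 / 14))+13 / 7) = 931 / 4068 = 0.23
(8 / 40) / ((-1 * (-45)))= 1 / 225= 0.00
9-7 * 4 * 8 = -215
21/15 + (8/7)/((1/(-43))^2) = 74009/35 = 2114.54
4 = 4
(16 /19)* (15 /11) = 240 /209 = 1.15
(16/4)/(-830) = -2/415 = -0.00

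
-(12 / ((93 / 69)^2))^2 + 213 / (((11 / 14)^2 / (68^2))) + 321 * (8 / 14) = 1248062597858100 / 782222287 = 1595534.44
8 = 8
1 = 1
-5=-5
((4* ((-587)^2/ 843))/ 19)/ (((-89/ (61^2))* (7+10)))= -211.63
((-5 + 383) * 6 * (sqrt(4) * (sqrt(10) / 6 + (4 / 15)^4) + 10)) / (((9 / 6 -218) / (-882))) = 1333584 * sqrt(10) / 433 + 25029988704 / 270625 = 102228.97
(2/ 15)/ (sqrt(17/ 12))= 0.11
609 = 609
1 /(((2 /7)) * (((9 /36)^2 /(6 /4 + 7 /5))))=812 /5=162.40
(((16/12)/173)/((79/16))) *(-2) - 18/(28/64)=-11809184/287007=-41.15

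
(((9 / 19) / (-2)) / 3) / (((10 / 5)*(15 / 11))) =-11 / 380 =-0.03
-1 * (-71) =71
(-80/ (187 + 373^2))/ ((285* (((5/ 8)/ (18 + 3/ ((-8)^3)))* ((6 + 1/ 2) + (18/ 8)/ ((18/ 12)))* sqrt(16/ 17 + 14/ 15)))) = -3071* sqrt(121890)/ 202442865920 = -0.00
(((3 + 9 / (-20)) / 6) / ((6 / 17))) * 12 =289 / 20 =14.45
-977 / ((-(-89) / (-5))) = 4885 / 89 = 54.89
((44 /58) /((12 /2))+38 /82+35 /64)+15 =3683821 /228288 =16.14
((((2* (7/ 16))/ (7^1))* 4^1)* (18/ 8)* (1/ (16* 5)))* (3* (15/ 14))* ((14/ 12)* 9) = 243/ 512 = 0.47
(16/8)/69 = 2/69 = 0.03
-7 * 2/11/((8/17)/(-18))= 1071/22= 48.68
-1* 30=-30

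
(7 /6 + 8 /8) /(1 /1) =13 /6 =2.17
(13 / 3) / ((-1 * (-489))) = 13 / 1467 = 0.01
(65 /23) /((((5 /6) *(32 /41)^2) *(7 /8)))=65559 /10304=6.36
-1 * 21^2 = -441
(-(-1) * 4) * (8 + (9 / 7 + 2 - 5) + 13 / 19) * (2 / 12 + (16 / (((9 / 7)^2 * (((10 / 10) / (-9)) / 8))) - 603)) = -4819370 / 133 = -36235.86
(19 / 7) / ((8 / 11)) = 209 / 56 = 3.73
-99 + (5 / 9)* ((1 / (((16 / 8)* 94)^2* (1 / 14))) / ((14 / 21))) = -10497133 / 106032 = -99.00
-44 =-44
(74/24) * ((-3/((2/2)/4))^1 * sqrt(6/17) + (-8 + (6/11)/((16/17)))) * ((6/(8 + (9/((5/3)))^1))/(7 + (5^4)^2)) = -120805/4606332544 - 555 * sqrt(102)/222464924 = -0.00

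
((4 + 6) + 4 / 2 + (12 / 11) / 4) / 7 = 135 / 77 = 1.75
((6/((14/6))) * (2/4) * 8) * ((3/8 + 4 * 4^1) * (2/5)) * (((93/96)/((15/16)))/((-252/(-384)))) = 129952/1225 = 106.08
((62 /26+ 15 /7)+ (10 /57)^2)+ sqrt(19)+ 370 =sqrt(19)+ 110741518 /295659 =378.92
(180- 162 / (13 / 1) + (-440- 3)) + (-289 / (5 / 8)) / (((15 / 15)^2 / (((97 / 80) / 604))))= -276.39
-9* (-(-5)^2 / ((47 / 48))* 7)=75600 / 47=1608.51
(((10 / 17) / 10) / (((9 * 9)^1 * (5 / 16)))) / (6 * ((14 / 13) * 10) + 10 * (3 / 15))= 0.00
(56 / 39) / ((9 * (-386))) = -28 / 67743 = -0.00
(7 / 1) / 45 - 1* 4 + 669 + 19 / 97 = 2904259 / 4365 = 665.35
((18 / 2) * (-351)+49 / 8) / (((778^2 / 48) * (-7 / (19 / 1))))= 1437711 / 2118494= 0.68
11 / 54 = 0.20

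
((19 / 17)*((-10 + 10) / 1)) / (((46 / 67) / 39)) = 0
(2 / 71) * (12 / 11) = 24 / 781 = 0.03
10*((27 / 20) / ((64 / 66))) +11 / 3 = 3377 / 192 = 17.59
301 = 301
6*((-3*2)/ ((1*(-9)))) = 4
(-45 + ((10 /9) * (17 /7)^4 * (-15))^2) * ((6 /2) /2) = 17437058858095 /34588806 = 504124.34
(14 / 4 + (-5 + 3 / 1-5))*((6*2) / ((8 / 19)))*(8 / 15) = -266 / 5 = -53.20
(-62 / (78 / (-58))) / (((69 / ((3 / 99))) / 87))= 52142 / 29601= 1.76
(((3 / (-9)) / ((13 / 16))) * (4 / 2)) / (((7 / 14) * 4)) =-16 / 39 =-0.41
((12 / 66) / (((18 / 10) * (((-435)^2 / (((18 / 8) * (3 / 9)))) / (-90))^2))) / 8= 1 / 622407280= 0.00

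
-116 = -116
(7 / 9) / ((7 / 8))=0.89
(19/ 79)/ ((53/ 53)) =19/ 79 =0.24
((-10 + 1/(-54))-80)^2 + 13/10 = 118165559/14580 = 8104.63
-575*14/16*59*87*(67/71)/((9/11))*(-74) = 187795467475/852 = 220417215.35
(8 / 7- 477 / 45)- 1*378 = -13561 / 35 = -387.46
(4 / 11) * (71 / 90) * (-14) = -1988 / 495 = -4.02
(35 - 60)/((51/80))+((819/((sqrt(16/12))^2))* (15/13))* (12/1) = 431755/51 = 8465.78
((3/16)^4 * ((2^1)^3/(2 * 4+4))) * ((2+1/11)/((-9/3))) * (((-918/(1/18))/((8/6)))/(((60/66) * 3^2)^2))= 348381/3276800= 0.11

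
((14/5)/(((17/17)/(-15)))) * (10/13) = -420/13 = -32.31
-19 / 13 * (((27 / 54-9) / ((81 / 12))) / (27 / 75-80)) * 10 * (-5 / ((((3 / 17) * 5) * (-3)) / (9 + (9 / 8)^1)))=-686375 / 155298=-4.42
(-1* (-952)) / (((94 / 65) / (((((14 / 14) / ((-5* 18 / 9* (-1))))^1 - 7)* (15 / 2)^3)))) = -360257625 / 188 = -1916263.96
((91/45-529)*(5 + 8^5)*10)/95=-1554357844/855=-1817962.39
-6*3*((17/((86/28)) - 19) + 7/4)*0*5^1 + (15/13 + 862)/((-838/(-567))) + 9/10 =15930279/27235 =584.92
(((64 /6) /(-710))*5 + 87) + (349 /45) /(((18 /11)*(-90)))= 449641931 /5175900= 86.87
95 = 95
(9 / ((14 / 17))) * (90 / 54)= 255 / 14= 18.21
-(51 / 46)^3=-132651 / 97336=-1.36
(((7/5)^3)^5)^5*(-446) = -1075691804386648213667006383329650533420024342473456854334612642578/26469779601696885595885078146238811314105987548828125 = -40638487383464.63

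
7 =7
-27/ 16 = -1.69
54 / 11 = 4.91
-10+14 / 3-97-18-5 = -376 / 3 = -125.33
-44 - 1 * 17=-61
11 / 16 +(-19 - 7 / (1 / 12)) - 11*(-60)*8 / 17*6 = 479051 / 272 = 1761.22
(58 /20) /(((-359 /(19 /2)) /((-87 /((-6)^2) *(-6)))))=-15979 /14360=-1.11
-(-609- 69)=678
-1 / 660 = -0.00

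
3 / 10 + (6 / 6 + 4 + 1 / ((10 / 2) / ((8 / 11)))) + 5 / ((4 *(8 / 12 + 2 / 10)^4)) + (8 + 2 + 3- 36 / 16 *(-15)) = 170943919 / 3141710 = 54.41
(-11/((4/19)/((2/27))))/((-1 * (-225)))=-209/12150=-0.02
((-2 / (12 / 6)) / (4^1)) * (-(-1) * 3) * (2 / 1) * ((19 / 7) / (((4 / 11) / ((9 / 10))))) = -5643 / 560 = -10.08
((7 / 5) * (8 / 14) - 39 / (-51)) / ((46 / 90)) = 1197 / 391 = 3.06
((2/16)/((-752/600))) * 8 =-75/94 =-0.80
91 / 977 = 0.09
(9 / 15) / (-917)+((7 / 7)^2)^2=4582 / 4585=1.00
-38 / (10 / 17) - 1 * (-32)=-163 / 5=-32.60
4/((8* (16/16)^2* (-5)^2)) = 1/50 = 0.02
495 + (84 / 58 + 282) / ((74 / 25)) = 633885 / 1073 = 590.76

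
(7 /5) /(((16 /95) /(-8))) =-133 /2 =-66.50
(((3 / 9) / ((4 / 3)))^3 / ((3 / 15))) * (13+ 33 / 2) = 295 / 128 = 2.30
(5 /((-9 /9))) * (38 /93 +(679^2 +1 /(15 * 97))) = -20795272766 /9021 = -2305207.05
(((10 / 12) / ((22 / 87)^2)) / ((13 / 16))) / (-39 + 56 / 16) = -50460 / 111683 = -0.45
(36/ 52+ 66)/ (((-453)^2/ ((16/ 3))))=4624/ 2667717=0.00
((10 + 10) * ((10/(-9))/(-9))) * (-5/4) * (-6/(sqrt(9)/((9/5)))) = 100/9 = 11.11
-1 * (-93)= 93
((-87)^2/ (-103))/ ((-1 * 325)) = 7569/ 33475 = 0.23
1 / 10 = 0.10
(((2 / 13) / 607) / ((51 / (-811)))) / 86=-811 / 17304963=-0.00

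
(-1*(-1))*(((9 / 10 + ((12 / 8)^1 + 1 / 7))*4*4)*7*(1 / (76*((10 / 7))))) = 1246 / 475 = 2.62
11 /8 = 1.38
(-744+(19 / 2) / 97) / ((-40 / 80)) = 144317 / 97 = 1487.80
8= 8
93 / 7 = 13.29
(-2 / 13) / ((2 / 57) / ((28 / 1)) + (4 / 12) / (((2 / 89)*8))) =-12768 / 153985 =-0.08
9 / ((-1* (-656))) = 9 / 656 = 0.01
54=54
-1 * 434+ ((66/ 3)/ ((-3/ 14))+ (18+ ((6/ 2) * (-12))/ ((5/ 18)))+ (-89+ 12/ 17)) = -187823/ 255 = -736.56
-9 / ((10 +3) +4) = -9 / 17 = -0.53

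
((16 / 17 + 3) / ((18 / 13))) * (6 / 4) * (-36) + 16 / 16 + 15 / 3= -2511 / 17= -147.71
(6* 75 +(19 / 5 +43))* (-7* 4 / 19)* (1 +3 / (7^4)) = -733.04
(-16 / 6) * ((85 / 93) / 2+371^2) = -102405244 / 279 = -367043.89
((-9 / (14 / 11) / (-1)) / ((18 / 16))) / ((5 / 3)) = 132 / 35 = 3.77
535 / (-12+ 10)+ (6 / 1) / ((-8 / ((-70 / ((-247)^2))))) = -16319855 / 61009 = -267.50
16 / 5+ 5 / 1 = 41 / 5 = 8.20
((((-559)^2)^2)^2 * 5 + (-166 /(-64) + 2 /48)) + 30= 4576523539027134662557213 /96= 47672120198199319401637.64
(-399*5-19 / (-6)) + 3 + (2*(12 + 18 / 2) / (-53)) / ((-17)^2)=-182778013 / 91902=-1988.84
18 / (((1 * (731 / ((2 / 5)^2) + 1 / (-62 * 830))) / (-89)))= -41219460 / 117553937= -0.35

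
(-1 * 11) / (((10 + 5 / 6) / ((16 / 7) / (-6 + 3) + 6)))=-5.32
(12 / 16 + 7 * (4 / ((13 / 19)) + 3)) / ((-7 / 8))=-6518 / 91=-71.63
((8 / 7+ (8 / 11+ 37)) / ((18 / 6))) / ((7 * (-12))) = -2993 / 19404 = -0.15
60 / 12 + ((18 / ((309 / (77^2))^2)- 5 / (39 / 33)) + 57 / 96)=29253345415 / 4413344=6628.39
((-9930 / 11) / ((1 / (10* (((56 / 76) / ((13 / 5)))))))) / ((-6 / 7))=8109500 / 2717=2984.73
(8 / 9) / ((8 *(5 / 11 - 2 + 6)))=11 / 441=0.02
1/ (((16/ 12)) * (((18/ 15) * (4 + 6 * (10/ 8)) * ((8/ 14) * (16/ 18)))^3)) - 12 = -12.00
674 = 674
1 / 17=0.06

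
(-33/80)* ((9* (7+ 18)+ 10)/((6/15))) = -242.34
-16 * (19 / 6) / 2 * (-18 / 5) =456 / 5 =91.20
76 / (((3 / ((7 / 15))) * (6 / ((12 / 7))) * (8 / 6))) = 38 / 15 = 2.53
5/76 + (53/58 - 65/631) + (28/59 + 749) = 61568349627/82052716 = 750.35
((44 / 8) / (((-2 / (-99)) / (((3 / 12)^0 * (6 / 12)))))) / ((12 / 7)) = 2541 / 32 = 79.41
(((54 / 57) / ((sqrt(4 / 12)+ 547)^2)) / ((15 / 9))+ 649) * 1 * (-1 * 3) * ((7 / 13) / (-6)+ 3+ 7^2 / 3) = -981129311217172691 / 26186304165970+ 3500253 * sqrt(3) / 26186304165970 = -37467.27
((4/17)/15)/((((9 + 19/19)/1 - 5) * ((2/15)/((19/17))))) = 38/1445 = 0.03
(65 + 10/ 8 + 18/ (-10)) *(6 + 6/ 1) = 3867/ 5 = 773.40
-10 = -10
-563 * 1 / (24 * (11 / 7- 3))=3941 / 240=16.42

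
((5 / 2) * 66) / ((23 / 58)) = 9570 / 23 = 416.09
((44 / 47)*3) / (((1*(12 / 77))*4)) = 847 / 188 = 4.51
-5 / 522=-0.01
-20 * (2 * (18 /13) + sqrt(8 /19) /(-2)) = -720 /13 + 20 * sqrt(38) /19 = -48.90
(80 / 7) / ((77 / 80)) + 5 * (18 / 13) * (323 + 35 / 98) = 15769255 / 7007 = 2250.50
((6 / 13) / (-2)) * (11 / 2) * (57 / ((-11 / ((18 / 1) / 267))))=513 / 1157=0.44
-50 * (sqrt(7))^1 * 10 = -500 * sqrt(7) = -1322.88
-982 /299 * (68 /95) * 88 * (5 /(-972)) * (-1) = -1469072 /1380483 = -1.06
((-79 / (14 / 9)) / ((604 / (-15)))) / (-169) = -0.01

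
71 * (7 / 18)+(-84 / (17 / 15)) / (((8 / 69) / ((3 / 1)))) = -289198 / 153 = -1890.18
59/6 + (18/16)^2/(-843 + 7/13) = 9.83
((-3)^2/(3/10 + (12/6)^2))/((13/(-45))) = -4050/559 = -7.25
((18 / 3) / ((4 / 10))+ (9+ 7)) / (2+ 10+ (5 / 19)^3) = 212629 / 82433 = 2.58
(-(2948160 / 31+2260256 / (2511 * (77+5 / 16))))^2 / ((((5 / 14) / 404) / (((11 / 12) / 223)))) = 1357562901919027110716186624 / 32272227826276905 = 42065980360.17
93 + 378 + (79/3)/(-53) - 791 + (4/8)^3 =-407513/1272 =-320.37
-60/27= -20/9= -2.22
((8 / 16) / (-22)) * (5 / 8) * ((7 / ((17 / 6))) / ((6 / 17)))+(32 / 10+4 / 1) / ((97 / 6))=59057 / 170720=0.35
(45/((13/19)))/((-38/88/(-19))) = 2893.85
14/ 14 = 1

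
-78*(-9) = 702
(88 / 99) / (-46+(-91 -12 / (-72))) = -0.01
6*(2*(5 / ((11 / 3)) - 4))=-348 / 11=-31.64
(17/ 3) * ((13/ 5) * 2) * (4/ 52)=34/ 15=2.27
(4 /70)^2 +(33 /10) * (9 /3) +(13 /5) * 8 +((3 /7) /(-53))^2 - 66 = -242913443 /6882050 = -35.30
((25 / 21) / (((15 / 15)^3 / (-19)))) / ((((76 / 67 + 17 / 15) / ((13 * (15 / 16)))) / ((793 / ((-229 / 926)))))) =11392714295625 / 29225896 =389815.74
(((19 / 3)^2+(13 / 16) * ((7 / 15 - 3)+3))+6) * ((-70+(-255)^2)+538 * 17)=2480382773 / 720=3444976.07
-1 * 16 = -16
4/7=0.57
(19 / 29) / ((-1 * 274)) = -19 / 7946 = -0.00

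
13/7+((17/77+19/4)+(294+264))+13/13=174275/308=565.83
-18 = -18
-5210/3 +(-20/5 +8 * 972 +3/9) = 18107/3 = 6035.67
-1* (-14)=14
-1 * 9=-9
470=470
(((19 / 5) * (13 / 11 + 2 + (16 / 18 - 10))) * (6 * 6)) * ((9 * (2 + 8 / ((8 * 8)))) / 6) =-568803 / 220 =-2585.47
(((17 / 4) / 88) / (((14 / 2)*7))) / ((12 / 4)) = 17 / 51744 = 0.00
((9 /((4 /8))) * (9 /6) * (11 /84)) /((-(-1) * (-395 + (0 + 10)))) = -9 /980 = -0.01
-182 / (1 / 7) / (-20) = 637 / 10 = 63.70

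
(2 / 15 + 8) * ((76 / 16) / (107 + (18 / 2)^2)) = 1159 / 5640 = 0.21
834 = 834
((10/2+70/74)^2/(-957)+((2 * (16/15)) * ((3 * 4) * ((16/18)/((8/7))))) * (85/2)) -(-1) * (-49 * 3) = 249825193/357309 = 699.19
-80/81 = -0.99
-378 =-378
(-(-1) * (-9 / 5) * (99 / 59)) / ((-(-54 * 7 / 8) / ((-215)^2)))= -1220340 / 413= -2954.82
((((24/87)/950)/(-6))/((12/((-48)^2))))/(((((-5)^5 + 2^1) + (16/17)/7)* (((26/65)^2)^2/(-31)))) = -737800/204763171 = -0.00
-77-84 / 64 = -1253 / 16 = -78.31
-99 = -99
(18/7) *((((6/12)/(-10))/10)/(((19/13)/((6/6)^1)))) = -117/13300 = -0.01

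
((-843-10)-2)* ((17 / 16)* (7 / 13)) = -101745 / 208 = -489.16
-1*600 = -600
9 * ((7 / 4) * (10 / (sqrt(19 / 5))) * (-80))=-12600 * sqrt(95) / 19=-6463.66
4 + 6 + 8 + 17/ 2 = 53/ 2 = 26.50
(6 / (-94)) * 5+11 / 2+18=2179 / 94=23.18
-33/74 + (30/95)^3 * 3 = -178395/507566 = -0.35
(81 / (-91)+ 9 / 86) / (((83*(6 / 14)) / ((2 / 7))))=-2049 / 324779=-0.01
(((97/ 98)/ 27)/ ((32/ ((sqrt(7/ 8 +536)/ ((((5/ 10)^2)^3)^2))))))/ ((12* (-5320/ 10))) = -97* sqrt(8590)/ 527877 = -0.02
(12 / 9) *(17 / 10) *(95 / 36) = 323 / 54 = 5.98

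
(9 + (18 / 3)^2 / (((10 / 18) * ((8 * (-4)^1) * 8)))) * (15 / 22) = 5.96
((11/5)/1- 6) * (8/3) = -152/15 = -10.13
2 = 2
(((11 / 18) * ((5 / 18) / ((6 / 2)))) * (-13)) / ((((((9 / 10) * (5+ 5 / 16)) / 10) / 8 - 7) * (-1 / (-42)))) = 6406400 / 1439127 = 4.45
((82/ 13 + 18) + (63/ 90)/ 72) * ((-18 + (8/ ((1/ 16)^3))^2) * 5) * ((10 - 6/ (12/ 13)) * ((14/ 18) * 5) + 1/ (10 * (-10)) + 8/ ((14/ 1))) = 10910668102673721371/ 5896800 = 1850269316014.40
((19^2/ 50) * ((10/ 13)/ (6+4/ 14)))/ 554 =2527/ 1584440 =0.00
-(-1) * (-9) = -9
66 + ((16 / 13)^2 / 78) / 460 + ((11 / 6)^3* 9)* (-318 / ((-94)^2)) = 1714639993373 / 26789514960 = 64.00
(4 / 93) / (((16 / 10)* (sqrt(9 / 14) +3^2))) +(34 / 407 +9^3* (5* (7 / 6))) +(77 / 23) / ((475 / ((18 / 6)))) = 3517095165263 / 827044350- sqrt(14) / 13950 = 4252.61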